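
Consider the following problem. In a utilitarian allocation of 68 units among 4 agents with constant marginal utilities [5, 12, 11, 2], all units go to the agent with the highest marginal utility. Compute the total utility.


Step 1: The marginal utilities are [5, 12, 11, 2]
Step 2: The highest marginal utility is 12
Step 3: All 68 units go to that agent
Step 4: Total utility = 12 * 68 = 816

816


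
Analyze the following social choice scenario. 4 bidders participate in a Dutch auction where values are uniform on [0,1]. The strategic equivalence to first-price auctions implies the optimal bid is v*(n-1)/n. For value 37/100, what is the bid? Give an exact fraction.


Step 1: Dutch auctions are strategically equivalent to first-price auctions
Step 2: The equilibrium bid is b(v) = v*(n-1)/n
Step 3: b = 37/100 * 3/4
Step 4: b = 111/400

111/400


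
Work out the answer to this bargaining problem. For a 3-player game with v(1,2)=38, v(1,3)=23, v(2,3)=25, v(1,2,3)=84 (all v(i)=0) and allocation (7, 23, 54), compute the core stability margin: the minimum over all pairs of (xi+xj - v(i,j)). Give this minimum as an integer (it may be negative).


Step 1: Slack for coalition (1,2): x1+x2 - v12 = 30 - 38 = -8
Step 2: Slack for coalition (1,3): x1+x3 - v13 = 61 - 23 = 38
Step 3: Slack for coalition (2,3): x2+x3 - v23 = 77 - 25 = 52
Step 4: Minimum slack = min(-8, 38, 52) = -8, attained by (1,2); coalition (1,2) can block (slack < 0), so the allocation is not in the core

-8


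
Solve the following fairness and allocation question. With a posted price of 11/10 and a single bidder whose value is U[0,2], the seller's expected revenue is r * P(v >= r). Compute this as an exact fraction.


Step 1: Posted price r = 11/10, value support [0,2]
Step 2: P(v >= r) = (2 - 11/10)/2 = 9/20
Step 3: Expected revenue = r * P(v >= r) = 11/10 * 9/20
Step 4: Revenue = 99/200

99/200


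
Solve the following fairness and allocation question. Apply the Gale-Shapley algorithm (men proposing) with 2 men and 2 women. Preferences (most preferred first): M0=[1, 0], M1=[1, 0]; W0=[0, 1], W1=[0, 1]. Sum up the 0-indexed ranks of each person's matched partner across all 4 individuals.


Step 1: Run Gale-Shapley (men propose, women hold best offer):
  M0 proposes to W1; she accepts
  M1 proposes to W1; rejected
  M1 proposes to W0; she accepts
Step 2: Final matching: W0-M1, W1-M0
Step 3: 0-indexed ranks (man's rank of his match, then woman's): 1 + 1 + 0 + 0
Step 4: Total rank sum = 2

2


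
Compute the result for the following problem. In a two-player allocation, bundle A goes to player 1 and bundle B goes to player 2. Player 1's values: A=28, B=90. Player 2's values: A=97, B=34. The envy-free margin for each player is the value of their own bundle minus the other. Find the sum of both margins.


Step 1: Player 1's margin = v1(A) - v1(B) = 28 - 90 = -62
Step 2: Player 2's margin = v2(B) - v2(A) = 34 - 97 = -63
Step 3: Total margin = -62 + -63 = -125

-125


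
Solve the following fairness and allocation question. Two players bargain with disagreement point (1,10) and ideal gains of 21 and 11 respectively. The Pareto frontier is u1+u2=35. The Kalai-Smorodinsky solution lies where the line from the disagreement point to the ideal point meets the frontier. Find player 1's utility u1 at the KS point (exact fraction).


Step 1: At the KS point, (u1-d1)/r1 = (u2-d2)/r2 = t and u1+u2 = 35
Step 2: u1 = d1 + r1*t and u2 = d2 + r2*t, so (d1 + r1*t) + (d2 + r2*t) = 35
Step 3: t = (35 - 1 - 10)/(21 + 11) = 24/32 = 3/4
Step 4: u1 = d1 + r1*t = 1 + 21 * 3/4 = 67/4
Step 5: (Check: u2 = d2 + r2*t = 73/4; u1+u2 = 67/4 + 73/4 = 35, on the frontier.)

67/4


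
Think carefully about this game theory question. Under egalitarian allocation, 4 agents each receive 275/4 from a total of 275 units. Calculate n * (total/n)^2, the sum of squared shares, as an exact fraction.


Step 1: Each agent's share = 275/4
Step 2: Square of each share = (275/4)^2 = 75625/16
Step 3: Sum of squares = 4 * 75625/16 = 75625/4

75625/4


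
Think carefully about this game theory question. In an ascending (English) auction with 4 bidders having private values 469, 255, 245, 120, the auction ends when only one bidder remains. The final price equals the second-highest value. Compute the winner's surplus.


Step 1: Identify the highest value: 469
Step 2: Identify the second-highest value: 255
Step 3: The final price = second-highest value = 255
Step 4: Surplus = 469 - 255 = 214

214


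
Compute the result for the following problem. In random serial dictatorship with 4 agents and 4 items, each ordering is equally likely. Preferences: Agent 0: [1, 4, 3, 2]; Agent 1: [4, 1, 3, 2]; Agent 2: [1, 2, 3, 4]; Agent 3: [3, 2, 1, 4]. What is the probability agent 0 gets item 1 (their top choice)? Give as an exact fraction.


Step 1: Agent 0 wants item 1
Step 2: There are 24 possible orderings of agents
Step 3: In 12 orderings, agent 0 gets item 1
Step 4: Probability = 12/24 = 1/2

1/2


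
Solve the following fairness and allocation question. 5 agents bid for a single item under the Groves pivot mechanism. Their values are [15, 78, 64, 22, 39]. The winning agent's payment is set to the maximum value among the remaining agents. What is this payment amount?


Step 1: The efficient winner is agent 1 with value 78
Step 2: Other agents' values: [15, 64, 22, 39]
Step 3: Pivot payment = max(others) = 64
Step 4: The winner pays 64

64


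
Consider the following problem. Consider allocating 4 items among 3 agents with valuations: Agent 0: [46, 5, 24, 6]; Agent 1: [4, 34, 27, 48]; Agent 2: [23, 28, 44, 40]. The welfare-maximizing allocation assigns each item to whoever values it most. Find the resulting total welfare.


Step 1: For each item, find the maximum value among all agents.
Step 2: Item 0 -> Agent 0 (value 46)
Step 3: Item 1 -> Agent 1 (value 34)
Step 4: Item 2 -> Agent 2 (value 44)
Step 5: Item 3 -> Agent 1 (value 48)
Step 6: Total welfare = 46 + 34 + 44 + 48 = 172

172


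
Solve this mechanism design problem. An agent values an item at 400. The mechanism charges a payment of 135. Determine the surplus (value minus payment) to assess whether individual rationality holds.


Step 1: Surplus = value - payment = 400 - 135 = 265
Step 2: IR is satisfied (surplus >= 0)

265


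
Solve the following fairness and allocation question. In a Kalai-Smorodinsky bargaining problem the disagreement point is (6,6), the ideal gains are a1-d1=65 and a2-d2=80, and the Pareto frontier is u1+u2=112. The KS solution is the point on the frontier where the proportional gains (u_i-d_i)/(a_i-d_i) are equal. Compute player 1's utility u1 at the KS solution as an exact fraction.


Step 1: At the KS point, (u1-d1)/r1 = (u2-d2)/r2 = t and u1+u2 = 112
Step 2: u1 = d1 + r1*t and u2 = d2 + r2*t, so (d1 + r1*t) + (d2 + r2*t) = 112
Step 3: t = (112 - 6 - 6)/(65 + 80) = 100/145 = 20/29
Step 4: u1 = d1 + r1*t = 6 + 65 * 20/29 = 1474/29
Step 5: (Check: u2 = d2 + r2*t = 1774/29; u1+u2 = 1474/29 + 1774/29 = 112, on the frontier.)

1474/29


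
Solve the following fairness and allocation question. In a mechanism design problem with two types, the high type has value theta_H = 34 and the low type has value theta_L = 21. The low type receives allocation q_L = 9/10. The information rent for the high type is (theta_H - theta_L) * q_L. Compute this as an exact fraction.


Step 1: theta_H - theta_L = 34 - 21 = 13
Step 2: Information rent = (theta_H - theta_L) * q_L
Step 3: = 13 * 9/10
Step 4: = 117/10

117/10


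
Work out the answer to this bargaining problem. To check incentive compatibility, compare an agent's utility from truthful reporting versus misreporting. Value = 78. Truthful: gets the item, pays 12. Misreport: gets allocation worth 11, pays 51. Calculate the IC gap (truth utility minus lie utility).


Step 1: U(truth) = value - payment = 78 - 12 = 66
Step 2: U(lie) = allocation - payment = 11 - 51 = -40
Step 3: IC gap = 66 - (-40) = 106

106


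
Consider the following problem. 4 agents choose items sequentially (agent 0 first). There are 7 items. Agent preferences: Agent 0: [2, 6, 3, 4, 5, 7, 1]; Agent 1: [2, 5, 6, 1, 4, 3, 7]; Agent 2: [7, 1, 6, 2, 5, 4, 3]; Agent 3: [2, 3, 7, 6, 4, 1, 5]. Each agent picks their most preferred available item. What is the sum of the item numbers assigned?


Step 1: Agent 0 picks item 2
Step 2: Agent 1 picks item 5
Step 3: Agent 2 picks item 7
Step 4: Agent 3 picks item 3
Step 5: Sum = 2 + 5 + 7 + 3 = 17

17


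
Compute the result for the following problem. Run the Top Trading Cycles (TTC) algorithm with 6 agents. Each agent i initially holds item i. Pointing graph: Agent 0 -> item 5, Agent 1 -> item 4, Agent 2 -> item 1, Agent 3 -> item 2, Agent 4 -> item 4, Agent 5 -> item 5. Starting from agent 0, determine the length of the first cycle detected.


Step 1: Trace the pointer graph from agent 0: 0 -> 5 -> 5
Step 2: A cycle is detected when we revisit agent 5
Step 3: The cycle is: 5 -> 5
Step 4: Cycle length = 1

1


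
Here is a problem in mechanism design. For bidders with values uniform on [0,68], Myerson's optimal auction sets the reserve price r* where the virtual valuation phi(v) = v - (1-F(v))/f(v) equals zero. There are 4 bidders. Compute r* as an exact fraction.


Step 1: For U[0,68], F(v) = v/68 and f(v) = 1/68
Step 2: phi(v) = v - (1 - v/68)/(1/68) = v - (68 - v) = 2v - 68
Step 3: Set phi(r*) = 0: 2r* - 68 = 0
Step 4: r* = 68/2 = 34 (the number of bidders n = 4 does not enter)

34


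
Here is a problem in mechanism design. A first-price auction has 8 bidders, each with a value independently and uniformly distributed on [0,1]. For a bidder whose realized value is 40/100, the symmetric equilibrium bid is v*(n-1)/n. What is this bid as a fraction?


Step 1: The symmetric BNE bidding function is b(v) = v * (n-1) / n
Step 2: Substitute v = 2/5 and n = 8
Step 3: b = 2/5 * 7/8
Step 4: b = 7/20

7/20


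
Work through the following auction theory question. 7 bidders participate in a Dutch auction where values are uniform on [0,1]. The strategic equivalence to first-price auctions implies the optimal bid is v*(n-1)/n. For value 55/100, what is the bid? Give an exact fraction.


Step 1: Dutch auctions are strategically equivalent to first-price auctions
Step 2: The equilibrium bid is b(v) = v*(n-1)/n
Step 3: b = 11/20 * 6/7
Step 4: b = 33/70

33/70


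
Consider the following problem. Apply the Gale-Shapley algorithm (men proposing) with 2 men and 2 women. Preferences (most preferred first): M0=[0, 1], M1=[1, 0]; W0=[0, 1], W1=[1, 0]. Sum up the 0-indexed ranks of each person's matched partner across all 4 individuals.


Step 1: Run Gale-Shapley (men propose, women hold best offer):
  M0 proposes to W0; she accepts
  M1 proposes to W1; she accepts
Step 2: Final matching: W0-M0, W1-M1
Step 3: 0-indexed ranks (man's rank of his match, then woman's): 0 + 0 + 0 + 0
Step 4: Total rank sum = 0

0


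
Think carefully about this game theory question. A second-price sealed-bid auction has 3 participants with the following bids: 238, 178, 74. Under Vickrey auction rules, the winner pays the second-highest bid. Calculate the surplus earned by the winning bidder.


Step 1: Sort bids in descending order: 238, 178, 74
Step 2: The winning bid is the highest: 238
Step 3: The payment equals the second-highest bid: 178
Step 4: Surplus = winner's bid - payment = 238 - 178 = 60

60


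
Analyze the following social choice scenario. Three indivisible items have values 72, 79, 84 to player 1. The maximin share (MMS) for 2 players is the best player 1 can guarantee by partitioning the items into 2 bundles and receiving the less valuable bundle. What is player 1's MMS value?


Step 1: Item values = 72, 79, 84
Step 2: Enumerate all 2-bundle partitions and take the smaller bundle:
  Partition 1: {72} vs {79,84} -> bundles 72, 163; min = 72
  Partition 2: {79} vs {72,84} -> bundles 79, 156; min = 79
  Partition 3: {84} vs {72,79} -> bundles 84, 151; min = 84
Step 3: MMS = max(72, 79, 84) = 84

84


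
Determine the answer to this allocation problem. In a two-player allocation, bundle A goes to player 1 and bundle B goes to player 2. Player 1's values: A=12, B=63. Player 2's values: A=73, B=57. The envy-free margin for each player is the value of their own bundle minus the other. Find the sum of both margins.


Step 1: Player 1's margin = v1(A) - v1(B) = 12 - 63 = -51
Step 2: Player 2's margin = v2(B) - v2(A) = 57 - 73 = -16
Step 3: Total margin = -51 + -16 = -67

-67


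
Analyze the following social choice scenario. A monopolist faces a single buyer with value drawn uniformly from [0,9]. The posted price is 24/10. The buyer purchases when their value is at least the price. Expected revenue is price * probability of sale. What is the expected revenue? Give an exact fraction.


Step 1: Posted price r = 12/5, value support [0,9]
Step 2: P(v >= r) = (9 - 12/5)/9 = 11/15
Step 3: Expected revenue = r * P(v >= r) = 12/5 * 11/15
Step 4: Revenue = 44/25

44/25


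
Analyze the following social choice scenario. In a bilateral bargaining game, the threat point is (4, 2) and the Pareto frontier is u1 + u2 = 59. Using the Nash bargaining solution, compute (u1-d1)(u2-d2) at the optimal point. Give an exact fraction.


Step 1: The Nash solution splits surplus symmetrically above the disagreement point
Step 2: u1 = (total + d1 - d2)/2 = (59 + 4 - 2)/2 = 61/2
Step 3: u2 = (total - d1 + d2)/2 = (59 - 4 + 2)/2 = 57/2
Step 4: Nash product = (61/2 - 4) * (57/2 - 2)
Step 5: = 53/2 * 53/2 = 2809/4

2809/4


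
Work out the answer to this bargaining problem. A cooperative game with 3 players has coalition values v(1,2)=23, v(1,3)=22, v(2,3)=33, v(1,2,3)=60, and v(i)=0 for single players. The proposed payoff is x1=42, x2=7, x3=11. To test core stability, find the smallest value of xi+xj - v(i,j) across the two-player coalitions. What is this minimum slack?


Step 1: Slack for coalition (1,2): x1+x2 - v12 = 49 - 23 = 26
Step 2: Slack for coalition (1,3): x1+x3 - v13 = 53 - 22 = 31
Step 3: Slack for coalition (2,3): x2+x3 - v23 = 18 - 33 = -15
Step 4: Minimum slack = min(26, 31, -15) = -15, attained by (2,3); coalition (2,3) can block (slack < 0), so the allocation is not in the core

-15


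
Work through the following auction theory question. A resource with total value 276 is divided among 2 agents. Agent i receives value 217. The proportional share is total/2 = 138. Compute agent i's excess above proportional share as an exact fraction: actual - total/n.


Step 1: Proportional share = 276/2 = 138
Step 2: Agent's actual allocation = 217
Step 3: Excess = 217 - 138 = 79

79


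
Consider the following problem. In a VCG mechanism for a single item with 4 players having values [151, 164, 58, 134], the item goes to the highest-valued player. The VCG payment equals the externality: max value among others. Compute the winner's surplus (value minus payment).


Step 1: The winner is the agent with the highest value: agent 1 with value 164
Step 2: Values of other agents: [151, 58, 134]
Step 3: VCG payment = max of others' values = 151
Step 4: Surplus = 164 - 151 = 13

13


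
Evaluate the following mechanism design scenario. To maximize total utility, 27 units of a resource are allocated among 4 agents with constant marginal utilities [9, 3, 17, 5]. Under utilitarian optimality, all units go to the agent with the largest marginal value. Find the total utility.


Step 1: The marginal utilities are [9, 3, 17, 5]
Step 2: The highest marginal utility is 17
Step 3: All 27 units go to that agent
Step 4: Total utility = 17 * 27 = 459

459


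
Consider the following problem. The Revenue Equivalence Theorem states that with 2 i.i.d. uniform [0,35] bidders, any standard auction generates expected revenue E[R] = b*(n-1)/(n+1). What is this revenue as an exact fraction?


Step 1: By Revenue Equivalence, expected revenue = b*(n-1)/(n+1)
Step 2: Substituting n = 2, b = 35
Step 3: Revenue = 35*(2-1)/(2+1) = 35*1/3
Step 4: Revenue = 35/3

35/3


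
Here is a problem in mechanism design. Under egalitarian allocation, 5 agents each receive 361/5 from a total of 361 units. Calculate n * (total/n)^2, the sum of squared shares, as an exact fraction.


Step 1: Each agent's share = 361/5
Step 2: Square of each share = (361/5)^2 = 130321/25
Step 3: Sum of squares = 5 * 130321/25 = 130321/5

130321/5


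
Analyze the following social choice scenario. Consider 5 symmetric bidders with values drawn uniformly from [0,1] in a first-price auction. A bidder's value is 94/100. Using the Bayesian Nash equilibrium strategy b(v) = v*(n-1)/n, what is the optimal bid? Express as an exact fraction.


Step 1: The symmetric BNE bidding function is b(v) = v * (n-1) / n
Step 2: Substitute v = 47/50 and n = 5
Step 3: b = 47/50 * 4/5
Step 4: b = 94/125

94/125


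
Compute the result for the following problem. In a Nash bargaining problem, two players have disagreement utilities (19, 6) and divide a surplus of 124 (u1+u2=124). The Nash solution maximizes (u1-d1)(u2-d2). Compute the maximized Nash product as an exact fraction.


Step 1: The Nash solution splits surplus symmetrically above the disagreement point
Step 2: u1 = (total + d1 - d2)/2 = (124 + 19 - 6)/2 = 137/2
Step 3: u2 = (total - d1 + d2)/2 = (124 - 19 + 6)/2 = 111/2
Step 4: Nash product = (137/2 - 19) * (111/2 - 6)
Step 5: = 99/2 * 99/2 = 9801/4

9801/4


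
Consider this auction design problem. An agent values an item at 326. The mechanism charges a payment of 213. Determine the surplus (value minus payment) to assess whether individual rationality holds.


Step 1: Surplus = value - payment = 326 - 213 = 113
Step 2: IR is satisfied (surplus >= 0)

113


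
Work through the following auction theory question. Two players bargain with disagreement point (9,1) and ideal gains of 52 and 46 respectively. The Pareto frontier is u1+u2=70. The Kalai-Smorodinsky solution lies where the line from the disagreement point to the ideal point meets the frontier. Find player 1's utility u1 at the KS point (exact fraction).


Step 1: At the KS point, (u1-d1)/r1 = (u2-d2)/r2 = t and u1+u2 = 70
Step 2: u1 = d1 + r1*t and u2 = d2 + r2*t, so (d1 + r1*t) + (d2 + r2*t) = 70
Step 3: t = (70 - 9 - 1)/(52 + 46) = 60/98 = 30/49
Step 4: u1 = d1 + r1*t = 9 + 52 * 30/49 = 2001/49
Step 5: (Check: u2 = d2 + r2*t = 1429/49; u1+u2 = 2001/49 + 1429/49 = 70, on the frontier.)

2001/49


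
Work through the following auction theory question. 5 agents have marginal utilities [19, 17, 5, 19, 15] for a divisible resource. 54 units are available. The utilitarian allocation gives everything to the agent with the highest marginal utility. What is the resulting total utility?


Step 1: The marginal utilities are [19, 17, 5, 19, 15]
Step 2: The highest marginal utility is 19
Step 3: All 54 units go to that agent
Step 4: Total utility = 19 * 54 = 1026

1026


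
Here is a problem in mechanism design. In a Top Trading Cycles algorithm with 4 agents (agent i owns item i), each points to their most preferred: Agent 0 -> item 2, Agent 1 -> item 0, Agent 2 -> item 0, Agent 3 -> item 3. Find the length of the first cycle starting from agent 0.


Step 1: Trace the pointer graph from agent 0: 0 -> 2 -> 0
Step 2: A cycle is detected when we revisit agent 0
Step 3: The cycle is: 0 -> 2 -> 0
Step 4: Cycle length = 2

2


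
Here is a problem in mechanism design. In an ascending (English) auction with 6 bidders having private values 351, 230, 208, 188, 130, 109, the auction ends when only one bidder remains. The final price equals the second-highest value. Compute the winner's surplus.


Step 1: Identify the highest value: 351
Step 2: Identify the second-highest value: 230
Step 3: The final price = second-highest value = 230
Step 4: Surplus = 351 - 230 = 121

121


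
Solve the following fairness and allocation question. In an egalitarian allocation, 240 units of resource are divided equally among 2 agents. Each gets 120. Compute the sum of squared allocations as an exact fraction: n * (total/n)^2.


Step 1: Each agent's share = 240/2 = 120
Step 2: Square of each share = (120)^2 = 14400
Step 3: Sum of squares = 2 * 14400 = 28800

28800


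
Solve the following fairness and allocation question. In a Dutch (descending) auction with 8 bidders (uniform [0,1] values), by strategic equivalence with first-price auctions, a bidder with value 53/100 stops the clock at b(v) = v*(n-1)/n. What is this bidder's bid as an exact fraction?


Step 1: Dutch auctions are strategically equivalent to first-price auctions
Step 2: The equilibrium bid is b(v) = v*(n-1)/n
Step 3: b = 53/100 * 7/8
Step 4: b = 371/800

371/800


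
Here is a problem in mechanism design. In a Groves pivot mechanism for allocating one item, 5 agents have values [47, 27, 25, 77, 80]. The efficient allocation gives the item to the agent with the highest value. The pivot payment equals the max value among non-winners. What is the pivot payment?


Step 1: The efficient winner is agent 4 with value 80
Step 2: Other agents' values: [47, 27, 25, 77]
Step 3: Pivot payment = max(others) = 77
Step 4: The winner pays 77

77


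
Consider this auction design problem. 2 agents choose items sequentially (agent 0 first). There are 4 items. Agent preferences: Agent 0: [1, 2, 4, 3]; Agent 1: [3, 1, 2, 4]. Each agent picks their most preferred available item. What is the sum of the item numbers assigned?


Step 1: Agent 0 picks item 1
Step 2: Agent 1 picks item 3
Step 3: Sum = 1 + 3 = 4

4


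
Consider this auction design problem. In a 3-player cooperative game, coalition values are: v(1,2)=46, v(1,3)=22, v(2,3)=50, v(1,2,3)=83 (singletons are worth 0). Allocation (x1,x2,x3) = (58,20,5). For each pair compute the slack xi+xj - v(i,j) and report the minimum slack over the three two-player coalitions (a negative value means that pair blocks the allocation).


Step 1: Slack for coalition (1,2): x1+x2 - v12 = 78 - 46 = 32
Step 2: Slack for coalition (1,3): x1+x3 - v13 = 63 - 22 = 41
Step 3: Slack for coalition (2,3): x2+x3 - v23 = 25 - 50 = -25
Step 4: Minimum slack = min(32, 41, -25) = -25, attained by (2,3); coalition (2,3) can block (slack < 0), so the allocation is not in the core

-25


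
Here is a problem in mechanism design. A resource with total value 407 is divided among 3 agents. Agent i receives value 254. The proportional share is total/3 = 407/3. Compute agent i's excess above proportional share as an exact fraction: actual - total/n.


Step 1: Proportional share = 407/3
Step 2: Agent's actual allocation = 254
Step 3: Excess = 254 - 407/3 = 355/3

355/3


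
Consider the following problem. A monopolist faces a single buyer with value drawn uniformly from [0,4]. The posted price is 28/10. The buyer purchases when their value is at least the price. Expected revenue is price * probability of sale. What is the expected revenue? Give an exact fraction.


Step 1: Posted price r = 14/5, value support [0,4]
Step 2: P(v >= r) = (4 - 14/5)/4 = 3/10
Step 3: Expected revenue = r * P(v >= r) = 14/5 * 3/10
Step 4: Revenue = 21/25

21/25


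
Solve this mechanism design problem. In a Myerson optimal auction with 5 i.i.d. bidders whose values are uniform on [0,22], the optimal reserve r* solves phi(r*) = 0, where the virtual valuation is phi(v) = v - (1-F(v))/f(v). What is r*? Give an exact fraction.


Step 1: For U[0,22], F(v) = v/22 and f(v) = 1/22
Step 2: phi(v) = v - (1 - v/22)/(1/22) = v - (22 - v) = 2v - 22
Step 3: Set phi(r*) = 0: 2r* - 22 = 0
Step 4: r* = 22/2 = 11 (the number of bidders n = 5 does not enter)

11


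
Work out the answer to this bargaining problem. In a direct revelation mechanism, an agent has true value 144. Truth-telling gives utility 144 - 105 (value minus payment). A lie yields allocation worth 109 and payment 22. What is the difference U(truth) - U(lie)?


Step 1: U(truth) = value - payment = 144 - 105 = 39
Step 2: U(lie) = allocation - payment = 109 - 22 = 87
Step 3: IC gap = 39 - 87 = -48

-48


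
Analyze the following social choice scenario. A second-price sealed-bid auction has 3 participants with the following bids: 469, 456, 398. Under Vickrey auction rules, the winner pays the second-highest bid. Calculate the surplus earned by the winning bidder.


Step 1: Sort bids in descending order: 469, 456, 398
Step 2: The winning bid is the highest: 469
Step 3: The payment equals the second-highest bid: 456
Step 4: Surplus = winner's bid - payment = 469 - 456 = 13

13


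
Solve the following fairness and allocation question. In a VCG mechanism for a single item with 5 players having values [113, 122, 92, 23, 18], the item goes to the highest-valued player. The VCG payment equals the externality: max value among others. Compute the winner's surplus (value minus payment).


Step 1: The winner is the agent with the highest value: agent 1 with value 122
Step 2: Values of other agents: [113, 92, 23, 18]
Step 3: VCG payment = max of others' values = 113
Step 4: Surplus = 122 - 113 = 9

9


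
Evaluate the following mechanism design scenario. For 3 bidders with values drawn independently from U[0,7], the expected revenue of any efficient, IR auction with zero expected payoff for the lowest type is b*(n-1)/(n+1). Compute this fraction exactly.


Step 1: By Revenue Equivalence, expected revenue = b*(n-1)/(n+1)
Step 2: Substituting n = 3, b = 7
Step 3: Revenue = 7*(3-1)/(3+1) = 7*2/4
Step 4: Revenue = 14/4 = 7/2

7/2


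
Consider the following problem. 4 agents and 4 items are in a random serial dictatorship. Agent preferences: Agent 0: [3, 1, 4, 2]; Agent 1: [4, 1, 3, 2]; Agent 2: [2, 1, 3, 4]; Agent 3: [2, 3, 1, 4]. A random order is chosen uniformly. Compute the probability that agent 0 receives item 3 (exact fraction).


Step 1: Agent 0 wants item 3
Step 2: There are 24 possible orderings of agents
Step 3: In 20 orderings, agent 0 gets item 3
Step 4: Probability = 20/24 = 5/6

5/6


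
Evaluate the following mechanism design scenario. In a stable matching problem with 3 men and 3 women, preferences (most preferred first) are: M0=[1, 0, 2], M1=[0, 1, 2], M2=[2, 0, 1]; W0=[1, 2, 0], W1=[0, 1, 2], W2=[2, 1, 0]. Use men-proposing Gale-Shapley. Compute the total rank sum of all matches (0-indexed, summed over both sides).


Step 1: Run Gale-Shapley (men propose, women hold best offer):
  M0 proposes to W1; she accepts
  M1 proposes to W0; she accepts
  M2 proposes to W2; she accepts
Step 2: Final matching: W0-M1, W1-M0, W2-M2
Step 3: 0-indexed ranks (man's rank of his match, then woman's): 0 + 0 + 0 + 0 + 0 + 0
Step 4: Total rank sum = 0

0


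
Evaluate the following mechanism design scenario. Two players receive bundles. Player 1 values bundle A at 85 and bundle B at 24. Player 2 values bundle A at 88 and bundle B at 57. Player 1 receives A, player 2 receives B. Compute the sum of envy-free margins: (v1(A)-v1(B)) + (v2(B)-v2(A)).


Step 1: Player 1's margin = v1(A) - v1(B) = 85 - 24 = 61
Step 2: Player 2's margin = v2(B) - v2(A) = 57 - 88 = -31
Step 3: Total margin = 61 + -31 = 30

30


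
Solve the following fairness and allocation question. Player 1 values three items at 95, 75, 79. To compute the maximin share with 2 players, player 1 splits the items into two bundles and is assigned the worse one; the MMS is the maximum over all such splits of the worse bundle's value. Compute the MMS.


Step 1: Item values = 95, 75, 79
Step 2: Enumerate all 2-bundle partitions and take the smaller bundle:
  Partition 1: {95} vs {75,79} -> bundles 95, 154; min = 95
  Partition 2: {75} vs {95,79} -> bundles 75, 174; min = 75
  Partition 3: {79} vs {95,75} -> bundles 79, 170; min = 79
Step 3: MMS = max(95, 75, 79) = 95

95


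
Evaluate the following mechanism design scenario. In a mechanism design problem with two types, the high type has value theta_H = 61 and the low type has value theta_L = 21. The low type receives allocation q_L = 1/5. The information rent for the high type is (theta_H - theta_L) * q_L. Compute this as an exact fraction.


Step 1: theta_H - theta_L = 61 - 21 = 40
Step 2: Information rent = (theta_H - theta_L) * q_L
Step 3: = 40 * 1/5
Step 4: = 8

8


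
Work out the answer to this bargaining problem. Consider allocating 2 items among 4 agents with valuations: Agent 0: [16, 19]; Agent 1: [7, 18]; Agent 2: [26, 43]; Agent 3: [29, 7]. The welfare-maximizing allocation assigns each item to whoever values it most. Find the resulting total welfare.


Step 1: For each item, find the maximum value among all agents.
Step 2: Item 0 -> Agent 3 (value 29)
Step 3: Item 1 -> Agent 2 (value 43)
Step 4: Total welfare = 29 + 43 = 72

72


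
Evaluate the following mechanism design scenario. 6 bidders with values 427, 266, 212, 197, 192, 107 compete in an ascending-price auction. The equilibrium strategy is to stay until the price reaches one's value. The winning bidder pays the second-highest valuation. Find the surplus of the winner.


Step 1: Identify the highest value: 427
Step 2: Identify the second-highest value: 266
Step 3: The final price = second-highest value = 266
Step 4: Surplus = 427 - 266 = 161

161


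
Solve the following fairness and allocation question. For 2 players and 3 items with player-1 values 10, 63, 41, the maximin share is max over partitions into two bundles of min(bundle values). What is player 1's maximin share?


Step 1: Item values = 10, 63, 41
Step 2: Enumerate all 2-bundle partitions and take the smaller bundle:
  Partition 1: {10} vs {63,41} -> bundles 10, 104; min = 10
  Partition 2: {63} vs {10,41} -> bundles 63, 51; min = 51
  Partition 3: {41} vs {10,63} -> bundles 41, 73; min = 41
Step 3: MMS = max(10, 51, 41) = 51

51


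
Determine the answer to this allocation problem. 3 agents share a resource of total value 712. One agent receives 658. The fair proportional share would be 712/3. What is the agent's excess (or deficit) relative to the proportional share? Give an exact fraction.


Step 1: Proportional share = 712/3
Step 2: Agent's actual allocation = 658
Step 3: Excess = 658 - 712/3 = 1262/3

1262/3


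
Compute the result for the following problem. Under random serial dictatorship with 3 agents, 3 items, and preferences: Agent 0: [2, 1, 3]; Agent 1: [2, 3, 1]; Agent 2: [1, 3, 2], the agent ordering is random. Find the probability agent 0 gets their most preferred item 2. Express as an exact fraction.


Step 1: Agent 0 wants item 2
Step 2: There are 6 possible orderings of agents
Step 3: In 3 orderings, agent 0 gets item 2
Step 4: Probability = 3/6 = 1/2

1/2


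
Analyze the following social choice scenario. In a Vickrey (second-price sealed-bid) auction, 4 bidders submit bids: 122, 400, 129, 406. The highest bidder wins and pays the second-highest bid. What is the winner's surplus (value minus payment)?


Step 1: Sort bids in descending order: 406, 400, 129, 122
Step 2: The winning bid is the highest: 406
Step 3: The payment equals the second-highest bid: 400
Step 4: Surplus = winner's bid - payment = 406 - 400 = 6

6


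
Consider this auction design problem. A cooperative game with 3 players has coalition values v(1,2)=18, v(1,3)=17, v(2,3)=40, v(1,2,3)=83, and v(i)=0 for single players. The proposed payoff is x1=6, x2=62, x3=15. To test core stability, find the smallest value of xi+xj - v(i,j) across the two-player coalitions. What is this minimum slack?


Step 1: Slack for coalition (1,2): x1+x2 - v12 = 68 - 18 = 50
Step 2: Slack for coalition (1,3): x1+x3 - v13 = 21 - 17 = 4
Step 3: Slack for coalition (2,3): x2+x3 - v23 = 77 - 40 = 37
Step 4: Minimum slack = min(50, 4, 37) = 4, attained by (1,3); no pair can gain by deviating, so the allocation is in the core

4


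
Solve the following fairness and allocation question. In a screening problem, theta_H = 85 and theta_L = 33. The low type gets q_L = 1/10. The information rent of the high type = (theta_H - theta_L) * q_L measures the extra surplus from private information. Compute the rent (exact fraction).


Step 1: theta_H - theta_L = 85 - 33 = 52
Step 2: Information rent = (theta_H - theta_L) * q_L
Step 3: = 52 * 1/10
Step 4: = 26/5

26/5


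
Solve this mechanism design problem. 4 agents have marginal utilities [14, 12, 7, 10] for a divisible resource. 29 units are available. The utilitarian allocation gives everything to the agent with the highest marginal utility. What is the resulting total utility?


Step 1: The marginal utilities are [14, 12, 7, 10]
Step 2: The highest marginal utility is 14
Step 3: All 29 units go to that agent
Step 4: Total utility = 14 * 29 = 406

406


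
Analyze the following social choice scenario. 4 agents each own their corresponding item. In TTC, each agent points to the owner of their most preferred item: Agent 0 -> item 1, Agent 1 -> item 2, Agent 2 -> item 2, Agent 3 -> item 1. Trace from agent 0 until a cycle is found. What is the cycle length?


Step 1: Trace the pointer graph from agent 0: 0 -> 1 -> 2 -> 2
Step 2: A cycle is detected when we revisit agent 2
Step 3: The cycle is: 2 -> 2
Step 4: Cycle length = 1

1


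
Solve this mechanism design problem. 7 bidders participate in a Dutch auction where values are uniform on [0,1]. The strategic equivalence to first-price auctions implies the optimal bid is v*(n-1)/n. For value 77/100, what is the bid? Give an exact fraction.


Step 1: Dutch auctions are strategically equivalent to first-price auctions
Step 2: The equilibrium bid is b(v) = v*(n-1)/n
Step 3: b = 77/100 * 6/7
Step 4: b = 33/50

33/50


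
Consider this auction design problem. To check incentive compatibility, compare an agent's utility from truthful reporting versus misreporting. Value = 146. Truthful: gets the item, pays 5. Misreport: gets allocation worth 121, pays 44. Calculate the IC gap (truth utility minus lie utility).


Step 1: U(truth) = value - payment = 146 - 5 = 141
Step 2: U(lie) = allocation - payment = 121 - 44 = 77
Step 3: IC gap = 141 - 77 = 64

64


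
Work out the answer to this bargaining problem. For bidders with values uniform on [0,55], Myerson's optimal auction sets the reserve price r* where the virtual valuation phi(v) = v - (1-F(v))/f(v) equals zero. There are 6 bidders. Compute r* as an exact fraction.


Step 1: For U[0,55], F(v) = v/55 and f(v) = 1/55
Step 2: phi(v) = v - (1 - v/55)/(1/55) = v - (55 - v) = 2v - 55
Step 3: Set phi(r*) = 0: 2r* - 55 = 0
Step 4: r* = 55/2 (the number of bidders n = 6 does not enter)

55/2


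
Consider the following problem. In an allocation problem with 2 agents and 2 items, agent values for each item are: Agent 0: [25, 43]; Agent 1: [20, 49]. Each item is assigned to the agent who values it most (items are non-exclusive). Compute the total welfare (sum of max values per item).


Step 1: For each item, find the maximum value among all agents.
Step 2: Item 0 -> Agent 0 (value 25)
Step 3: Item 1 -> Agent 1 (value 49)
Step 4: Total welfare = 25 + 49 = 74

74


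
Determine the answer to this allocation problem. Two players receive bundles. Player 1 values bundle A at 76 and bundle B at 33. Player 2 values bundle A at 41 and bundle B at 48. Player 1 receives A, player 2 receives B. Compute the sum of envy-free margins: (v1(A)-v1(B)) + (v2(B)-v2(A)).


Step 1: Player 1's margin = v1(A) - v1(B) = 76 - 33 = 43
Step 2: Player 2's margin = v2(B) - v2(A) = 48 - 41 = 7
Step 3: Total margin = 43 + 7 = 50

50


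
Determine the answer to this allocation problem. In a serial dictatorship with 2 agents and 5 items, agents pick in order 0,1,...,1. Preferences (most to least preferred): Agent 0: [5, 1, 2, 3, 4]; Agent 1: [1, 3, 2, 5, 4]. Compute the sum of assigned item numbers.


Step 1: Agent 0 picks item 5
Step 2: Agent 1 picks item 1
Step 3: Sum = 5 + 1 = 6

6


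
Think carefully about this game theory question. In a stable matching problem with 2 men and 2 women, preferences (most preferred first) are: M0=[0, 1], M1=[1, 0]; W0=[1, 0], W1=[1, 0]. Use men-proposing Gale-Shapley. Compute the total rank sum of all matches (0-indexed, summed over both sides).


Step 1: Run Gale-Shapley (men propose, women hold best offer):
  M0 proposes to W0; she accepts
  M1 proposes to W1; she accepts
Step 2: Final matching: W0-M0, W1-M1
Step 3: 0-indexed ranks (man's rank of his match, then woman's): 0 + 1 + 0 + 0
Step 4: Total rank sum = 1

1


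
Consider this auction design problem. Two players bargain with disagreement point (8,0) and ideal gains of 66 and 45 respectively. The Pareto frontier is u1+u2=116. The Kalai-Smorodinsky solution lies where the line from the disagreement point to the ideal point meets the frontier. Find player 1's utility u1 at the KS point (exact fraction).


Step 1: At the KS point, (u1-d1)/r1 = (u2-d2)/r2 = t and u1+u2 = 116
Step 2: u1 = d1 + r1*t and u2 = d2 + r2*t, so (d1 + r1*t) + (d2 + r2*t) = 116
Step 3: t = (116 - 8 - 0)/(66 + 45) = 108/111 = 36/37
Step 4: u1 = d1 + r1*t = 8 + 66 * 36/37 = 2672/37
Step 5: (Check: u2 = d2 + r2*t = 1620/37; u1+u2 = 2672/37 + 1620/37 = 116, on the frontier.)

2672/37


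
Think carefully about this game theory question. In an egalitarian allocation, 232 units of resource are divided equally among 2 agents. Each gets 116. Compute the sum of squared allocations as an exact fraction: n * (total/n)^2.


Step 1: Each agent's share = 232/2 = 116
Step 2: Square of each share = (116)^2 = 13456
Step 3: Sum of squares = 2 * 13456 = 26912

26912


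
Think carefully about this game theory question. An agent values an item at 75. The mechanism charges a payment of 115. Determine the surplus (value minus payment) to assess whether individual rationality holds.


Step 1: Surplus = value - payment = 75 - 115 = -40
Step 2: IR is violated (surplus < 0)

-40


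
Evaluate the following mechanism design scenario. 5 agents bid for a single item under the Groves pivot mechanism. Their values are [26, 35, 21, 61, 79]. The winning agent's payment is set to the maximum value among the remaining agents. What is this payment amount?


Step 1: The efficient winner is agent 4 with value 79
Step 2: Other agents' values: [26, 35, 21, 61]
Step 3: Pivot payment = max(others) = 61
Step 4: The winner pays 61

61


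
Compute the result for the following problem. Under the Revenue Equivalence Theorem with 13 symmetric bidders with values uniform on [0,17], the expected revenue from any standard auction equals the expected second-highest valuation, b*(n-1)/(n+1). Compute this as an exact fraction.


Step 1: By Revenue Equivalence, expected revenue = b*(n-1)/(n+1)
Step 2: Substituting n = 13, b = 17
Step 3: Revenue = 17*(13-1)/(13+1) = 17*12/14
Step 4: Revenue = 204/14 = 102/7

102/7


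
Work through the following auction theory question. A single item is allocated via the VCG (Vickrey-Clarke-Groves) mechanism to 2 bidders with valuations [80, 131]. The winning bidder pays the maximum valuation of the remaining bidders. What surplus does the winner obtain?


Step 1: The winner is the agent with the highest value: agent 1 with value 131
Step 2: Values of other agents: [80]
Step 3: VCG payment = max of others' values = 80
Step 4: Surplus = 131 - 80 = 51

51


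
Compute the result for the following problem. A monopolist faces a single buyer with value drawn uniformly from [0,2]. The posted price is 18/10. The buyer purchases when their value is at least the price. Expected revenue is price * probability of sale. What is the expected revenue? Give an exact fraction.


Step 1: Posted price r = 9/5, value support [0,2]
Step 2: P(v >= r) = (2 - 9/5)/2 = 1/10
Step 3: Expected revenue = r * P(v >= r) = 9/5 * 1/10
Step 4: Revenue = 9/50

9/50


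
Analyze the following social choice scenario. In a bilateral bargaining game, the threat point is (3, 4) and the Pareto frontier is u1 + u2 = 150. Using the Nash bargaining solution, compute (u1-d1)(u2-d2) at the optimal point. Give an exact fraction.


Step 1: The Nash solution splits surplus symmetrically above the disagreement point
Step 2: u1 = (total + d1 - d2)/2 = (150 + 3 - 4)/2 = 149/2
Step 3: u2 = (total - d1 + d2)/2 = (150 - 3 + 4)/2 = 151/2
Step 4: Nash product = (149/2 - 3) * (151/2 - 4)
Step 5: = 143/2 * 143/2 = 20449/4

20449/4
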